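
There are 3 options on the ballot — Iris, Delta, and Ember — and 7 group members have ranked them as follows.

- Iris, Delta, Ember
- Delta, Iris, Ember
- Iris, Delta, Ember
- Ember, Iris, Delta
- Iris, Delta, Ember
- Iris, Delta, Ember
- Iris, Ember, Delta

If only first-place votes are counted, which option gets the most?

Iris

First-place vote totals:
  Iris: 5
  Delta: 1
  Ember: 1
Iris has the most first-place votes.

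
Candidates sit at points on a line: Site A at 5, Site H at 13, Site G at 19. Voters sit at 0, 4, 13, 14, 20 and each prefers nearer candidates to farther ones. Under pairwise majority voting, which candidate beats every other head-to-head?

Site H

With single-peaked preferences on a line, the Condorcet winner is the candidate closest to the median voter.
The median voter (position 13) is closest to Site H at 13.
Check: Site H vs Site A — voters closer to Site H: 3 of 5.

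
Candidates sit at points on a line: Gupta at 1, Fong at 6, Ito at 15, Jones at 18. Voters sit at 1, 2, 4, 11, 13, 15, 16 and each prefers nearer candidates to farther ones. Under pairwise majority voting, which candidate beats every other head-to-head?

Ito

With single-peaked preferences on a line, the Condorcet winner is the candidate closest to the median voter.
The median voter (position 11) is closest to Ito at 15.
Check: Ito vs Fong — voters closer to Ito: 4 of 7.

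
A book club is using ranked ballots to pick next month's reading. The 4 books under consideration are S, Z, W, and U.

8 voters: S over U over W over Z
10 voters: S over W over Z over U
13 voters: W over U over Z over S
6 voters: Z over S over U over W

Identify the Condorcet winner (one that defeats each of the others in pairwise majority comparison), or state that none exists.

Head-to-head results (37 voters total):
S vs Z: Z wins 19–18.
S vs W: S wins 24–13.
S vs U: S wins 24–13.
Z vs W: W wins 31–6.
Z vs U: U wins 21–16.
W vs U: W wins 23–14.
No candidate beats all others: S beats W beats Z beats S, a majority cycle.

No Condorcet winner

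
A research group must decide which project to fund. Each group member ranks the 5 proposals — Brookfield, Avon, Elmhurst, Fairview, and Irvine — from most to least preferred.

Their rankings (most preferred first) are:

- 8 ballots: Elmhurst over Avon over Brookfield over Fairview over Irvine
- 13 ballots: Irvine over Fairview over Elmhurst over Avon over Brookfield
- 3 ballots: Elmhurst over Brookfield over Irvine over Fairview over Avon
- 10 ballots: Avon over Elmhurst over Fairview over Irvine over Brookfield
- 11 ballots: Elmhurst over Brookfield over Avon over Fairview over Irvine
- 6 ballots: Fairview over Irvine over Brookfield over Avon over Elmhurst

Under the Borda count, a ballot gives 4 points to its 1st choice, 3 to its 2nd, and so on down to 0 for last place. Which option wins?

Borda scores:
  Brookfield: 8·2 + 13·0 + 3·3 + 10·0 + 11·3 + 6·2 = 70
  Avon: 8·3 + 13·1 + 3·0 + 10·4 + 11·2 + 6·1 = 105
  Elmhurst: 8·4 + 13·2 + 3·4 + 10·3 + 11·4 + 6·0 = 144
  Fairview: 8·1 + 13·3 + 3·1 + 10·2 + 11·1 + 6·4 = 105
  Irvine: 8·0 + 13·4 + 3·2 + 10·1 + 11·0 + 6·3 = 86
Elmhurst has the highest total.

Elmhurst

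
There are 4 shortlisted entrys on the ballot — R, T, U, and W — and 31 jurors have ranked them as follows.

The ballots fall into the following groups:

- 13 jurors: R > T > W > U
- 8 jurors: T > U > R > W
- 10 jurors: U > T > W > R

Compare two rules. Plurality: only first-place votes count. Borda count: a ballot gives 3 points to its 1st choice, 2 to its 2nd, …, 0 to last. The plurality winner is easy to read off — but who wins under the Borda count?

Plurality first-place counts: R 13, T 8, U 10, W 0 → R.
Borda totals: R 47, T 70, U 46, W 23 → T.

T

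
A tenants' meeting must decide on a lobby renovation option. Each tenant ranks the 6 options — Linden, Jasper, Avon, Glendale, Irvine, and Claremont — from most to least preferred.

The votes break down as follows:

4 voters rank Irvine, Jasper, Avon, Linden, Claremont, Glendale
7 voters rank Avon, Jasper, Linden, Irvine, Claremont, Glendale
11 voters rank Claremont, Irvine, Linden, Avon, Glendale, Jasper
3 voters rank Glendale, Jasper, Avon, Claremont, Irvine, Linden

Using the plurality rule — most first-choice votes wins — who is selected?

First-place vote totals:
  Linden: 0
  Jasper: 0
  Avon: 7
  Glendale: 3
  Irvine: 4
  Claremont: 11
Claremont has the most first-place votes.

Claremont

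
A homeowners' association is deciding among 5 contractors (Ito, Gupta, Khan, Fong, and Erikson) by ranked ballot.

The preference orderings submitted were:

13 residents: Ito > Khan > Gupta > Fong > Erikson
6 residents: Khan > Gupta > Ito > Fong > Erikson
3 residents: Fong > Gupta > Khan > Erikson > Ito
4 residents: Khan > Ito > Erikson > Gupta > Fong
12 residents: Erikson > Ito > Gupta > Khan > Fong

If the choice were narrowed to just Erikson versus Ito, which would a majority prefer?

Ito

Ballots ranking Erikson above Ito: 3+12 = 15.
Ballots ranking Ito above Erikson: 13+6+4 = 23.
Ito wins the head-to-head, 23–15.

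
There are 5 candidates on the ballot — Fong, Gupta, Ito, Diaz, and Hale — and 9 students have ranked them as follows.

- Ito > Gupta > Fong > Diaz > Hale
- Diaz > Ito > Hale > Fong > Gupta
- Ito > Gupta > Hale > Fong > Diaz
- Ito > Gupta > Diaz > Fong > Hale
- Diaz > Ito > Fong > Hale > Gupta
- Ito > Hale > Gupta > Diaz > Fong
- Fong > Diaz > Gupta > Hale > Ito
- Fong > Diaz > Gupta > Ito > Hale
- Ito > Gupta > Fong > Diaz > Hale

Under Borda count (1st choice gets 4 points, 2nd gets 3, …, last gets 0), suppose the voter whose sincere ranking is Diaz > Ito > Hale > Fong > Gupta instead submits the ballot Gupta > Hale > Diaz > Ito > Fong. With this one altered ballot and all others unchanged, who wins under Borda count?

Ito

Borda totals with the altered ballot: Fong 16, Gupta 22, Ito 25, Diaz 17, Hale 10.
The winner is unchanged: still Ito.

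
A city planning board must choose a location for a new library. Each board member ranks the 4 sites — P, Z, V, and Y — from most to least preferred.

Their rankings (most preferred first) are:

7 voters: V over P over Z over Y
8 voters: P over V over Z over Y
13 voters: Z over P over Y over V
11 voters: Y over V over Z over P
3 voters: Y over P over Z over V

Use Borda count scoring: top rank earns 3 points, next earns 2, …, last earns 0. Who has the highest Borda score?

P

Borda scores:
  P: 7·2 + 8·3 + 13·2 + 11·0 + 3·2 = 70
  Z: 7·1 + 8·1 + 13·3 + 11·1 + 3·1 = 68
  V: 7·3 + 8·2 + 13·0 + 11·2 + 3·0 = 59
  Y: 7·0 + 8·0 + 13·1 + 11·3 + 3·3 = 55
P has the highest total.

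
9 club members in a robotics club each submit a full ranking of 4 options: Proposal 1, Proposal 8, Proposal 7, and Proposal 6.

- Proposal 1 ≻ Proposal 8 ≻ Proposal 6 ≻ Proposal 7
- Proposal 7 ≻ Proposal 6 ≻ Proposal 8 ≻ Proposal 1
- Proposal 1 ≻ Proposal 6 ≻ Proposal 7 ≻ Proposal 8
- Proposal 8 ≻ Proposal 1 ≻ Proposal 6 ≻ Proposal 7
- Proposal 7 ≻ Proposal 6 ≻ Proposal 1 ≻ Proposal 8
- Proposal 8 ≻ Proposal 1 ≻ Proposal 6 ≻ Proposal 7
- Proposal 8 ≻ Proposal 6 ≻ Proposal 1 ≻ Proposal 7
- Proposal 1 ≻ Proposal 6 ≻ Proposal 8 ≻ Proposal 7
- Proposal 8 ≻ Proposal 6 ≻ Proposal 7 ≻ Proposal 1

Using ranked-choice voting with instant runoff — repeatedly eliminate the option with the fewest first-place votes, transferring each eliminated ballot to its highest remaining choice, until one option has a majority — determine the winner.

Round 1: Proposal 8 4, Proposal 1 3, Proposal 7 2, Proposal 6 0. Proposal 6 has the fewest and is eliminated.
Round 2: Proposal 8 4, Proposal 1 3, Proposal 7 2. Proposal 7 has the fewest and is eliminated.
Round 3: Proposal 8 5, Proposal 1 4. Proposal 8 has a majority.

Proposal 8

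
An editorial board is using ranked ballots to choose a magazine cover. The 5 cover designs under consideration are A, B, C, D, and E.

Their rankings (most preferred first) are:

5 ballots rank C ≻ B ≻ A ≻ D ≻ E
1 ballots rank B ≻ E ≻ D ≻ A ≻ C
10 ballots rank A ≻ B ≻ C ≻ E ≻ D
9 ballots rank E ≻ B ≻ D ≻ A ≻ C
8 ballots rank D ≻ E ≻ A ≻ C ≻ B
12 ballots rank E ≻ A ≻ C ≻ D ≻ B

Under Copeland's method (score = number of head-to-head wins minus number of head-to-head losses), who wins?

Pairwise results:
  A vs B: A wins 30–15.
  A vs C: A wins 40–5.
  A vs D: A wins 27–18.
  A vs E: E wins 30–15.
  B vs C: C wins 25–20.
  B vs D: B wins 25–20.
  B vs E: E wins 29–16.
  C vs D: C wins 27–18.
  C vs E: E wins 30–15.
  D vs E: E wins 32–13.
Copeland scores (wins − losses):
  A: 3 − 1 = 2
  B: 1 − 3 = -2
  C: 2 − 2 = 0
  D: 0 − 4 = -4
  E: 4 − 0 = 4
E has the best Copeland score.

E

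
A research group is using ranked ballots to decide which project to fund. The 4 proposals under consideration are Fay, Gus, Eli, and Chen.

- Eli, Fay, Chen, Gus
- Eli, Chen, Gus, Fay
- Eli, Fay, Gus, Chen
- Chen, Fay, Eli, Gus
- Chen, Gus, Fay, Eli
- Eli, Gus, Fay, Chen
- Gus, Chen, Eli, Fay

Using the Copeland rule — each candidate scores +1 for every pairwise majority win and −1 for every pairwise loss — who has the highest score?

Eli

Pairwise results:
  Fay vs Gus: Gus wins 4–3.
  Fay vs Eli: Eli wins 5–2.
  Fay vs Chen: Chen wins 4–3.
  Gus vs Eli: Eli wins 5–2.
  Gus vs Chen: Chen wins 4–3.
  Eli vs Chen: Eli wins 4–3.
Copeland scores (wins − losses):
  Fay: 0 − 3 = -3
  Gus: 1 − 2 = -1
  Eli: 3 − 0 = 3
  Chen: 2 − 1 = 1
Eli has the best Copeland score.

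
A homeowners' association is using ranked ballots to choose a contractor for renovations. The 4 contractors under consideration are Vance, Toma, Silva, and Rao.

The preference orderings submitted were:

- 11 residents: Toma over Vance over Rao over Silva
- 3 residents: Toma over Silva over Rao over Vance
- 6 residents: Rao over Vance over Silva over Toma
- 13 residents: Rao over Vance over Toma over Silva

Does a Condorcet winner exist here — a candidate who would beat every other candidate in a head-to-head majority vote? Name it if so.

Head-to-head results (33 voters total):
Vance vs Toma: Vance wins 19–14.
Vance vs Silva: Vance wins 30–3.
Vance vs Rao: Rao wins 22–11.
Toma vs Silva: Toma wins 27–6.
Toma vs Rao: Rao wins 19–14.
Silva vs Rao: Rao wins 30–3.
Rao beats each rival — Vance (22–11), Toma (19–14), Silva (30–3) — so Rao is the Condorcet winner.

Rao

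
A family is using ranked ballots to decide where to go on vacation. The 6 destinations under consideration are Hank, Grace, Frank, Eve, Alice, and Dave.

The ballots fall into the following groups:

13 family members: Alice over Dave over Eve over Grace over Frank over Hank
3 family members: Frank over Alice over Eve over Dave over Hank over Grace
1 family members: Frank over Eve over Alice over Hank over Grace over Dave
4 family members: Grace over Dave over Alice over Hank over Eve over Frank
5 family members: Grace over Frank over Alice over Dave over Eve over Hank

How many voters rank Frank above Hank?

22

Ballots ranking Frank above Hank: 13+3+1+5 = 22.
Ballots ranking Hank above Frank: 4.
So 22 of 26 voters prefer Frank to Hank.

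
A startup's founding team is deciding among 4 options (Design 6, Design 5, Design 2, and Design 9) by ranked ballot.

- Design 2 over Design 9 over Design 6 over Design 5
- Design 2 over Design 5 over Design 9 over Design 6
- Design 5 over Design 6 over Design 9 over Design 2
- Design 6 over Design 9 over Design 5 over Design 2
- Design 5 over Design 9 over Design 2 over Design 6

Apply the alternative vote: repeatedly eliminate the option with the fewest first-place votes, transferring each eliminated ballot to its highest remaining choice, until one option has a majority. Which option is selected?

Design 5

Round 1: Design 5 2, Design 2 2, Design 6 1, Design 9 0. Design 9 has the fewest and is eliminated.
Round 2: Design 5 2, Design 2 2, Design 6 1. Design 6 has the fewest and is eliminated.
Round 3: Design 5 3, Design 2 2. Design 5 has a majority.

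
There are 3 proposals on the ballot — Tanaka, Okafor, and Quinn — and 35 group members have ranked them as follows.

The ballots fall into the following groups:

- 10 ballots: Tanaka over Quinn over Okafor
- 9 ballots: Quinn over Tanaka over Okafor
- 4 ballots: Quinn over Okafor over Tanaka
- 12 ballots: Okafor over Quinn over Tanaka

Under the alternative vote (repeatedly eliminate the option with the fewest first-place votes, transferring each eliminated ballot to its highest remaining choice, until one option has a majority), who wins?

Round 1: Quinn 13, Okafor 12, Tanaka 10. Tanaka has the fewest and is eliminated.
Round 2: Quinn 23, Okafor 12. Quinn has a majority.

Quinn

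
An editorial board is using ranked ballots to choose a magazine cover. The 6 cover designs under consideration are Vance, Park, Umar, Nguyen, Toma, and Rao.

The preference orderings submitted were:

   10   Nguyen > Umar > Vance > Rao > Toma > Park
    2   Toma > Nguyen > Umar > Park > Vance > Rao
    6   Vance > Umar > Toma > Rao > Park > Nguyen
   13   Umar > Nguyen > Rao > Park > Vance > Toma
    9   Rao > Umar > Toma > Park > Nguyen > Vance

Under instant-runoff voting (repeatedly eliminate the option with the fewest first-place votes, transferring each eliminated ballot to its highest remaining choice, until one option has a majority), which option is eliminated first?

Round 1: Umar 13, Nguyen 10, Rao 9, Vance 6, Toma 2, Park 0. Park has the fewest and is eliminated.
Round 2: Umar 13, Nguyen 10, Rao 9, Vance 6, Toma 2. Toma has the fewest and is eliminated.
Round 3: Umar 13, Nguyen 12, Rao 9, Vance 6. Vance has the fewest and is eliminated.
Round 4: Umar 19, Nguyen 12, Rao 9. Rao has the fewest and is eliminated.
Round 5: Umar 28, Nguyen 12. Umar has a majority.

Park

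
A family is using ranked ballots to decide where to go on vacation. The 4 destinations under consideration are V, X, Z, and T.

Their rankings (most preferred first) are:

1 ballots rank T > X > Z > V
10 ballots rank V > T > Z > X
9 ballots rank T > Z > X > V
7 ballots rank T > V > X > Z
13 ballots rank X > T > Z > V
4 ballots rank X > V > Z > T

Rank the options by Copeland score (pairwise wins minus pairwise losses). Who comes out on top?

T

Pairwise results:
  V vs X: X wins 27–17.
  V vs Z: Z wins 23–21.
  V vs T: T wins 30–14.
  X vs Z: X wins 25–19.
  X vs T: T wins 27–17.
  Z vs T: T wins 40–4.
Copeland scores (wins − losses):
  V: 0 − 3 = -3
  X: 2 − 1 = 1
  Z: 1 − 2 = -1
  T: 3 − 0 = 3
T has the best Copeland score.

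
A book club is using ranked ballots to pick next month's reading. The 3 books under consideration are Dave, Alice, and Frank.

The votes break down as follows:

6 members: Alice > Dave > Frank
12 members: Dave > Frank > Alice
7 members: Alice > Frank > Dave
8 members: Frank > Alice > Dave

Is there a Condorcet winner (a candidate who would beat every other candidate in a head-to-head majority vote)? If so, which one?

Head-to-head results (33 voters total):
Dave vs Alice: Alice wins 21–12.
Dave vs Frank: Dave wins 18–15.
Alice vs Frank: Frank wins 20–13.
No candidate beats all others: Dave beats Frank beats Alice beats Dave, a majority cycle.

There is no Condorcet winner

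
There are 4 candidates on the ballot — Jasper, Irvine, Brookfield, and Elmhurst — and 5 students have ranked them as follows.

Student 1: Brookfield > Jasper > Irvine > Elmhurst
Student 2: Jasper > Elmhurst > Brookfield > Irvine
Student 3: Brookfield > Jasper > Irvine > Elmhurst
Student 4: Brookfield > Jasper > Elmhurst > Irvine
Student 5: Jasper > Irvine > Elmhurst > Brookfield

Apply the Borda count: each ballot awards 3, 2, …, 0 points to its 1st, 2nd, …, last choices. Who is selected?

Jasper

Borda scores:
  Jasper: 2 + 3 + 2 + 2 + 3 = 12
  Irvine: 1 + 0 + 1 + 0 + 2 = 4
  Brookfield: 3 + 1 + 3 + 3 + 0 = 10
  Elmhurst: 0 + 2 + 0 + 1 + 1 = 4
Jasper has the highest total.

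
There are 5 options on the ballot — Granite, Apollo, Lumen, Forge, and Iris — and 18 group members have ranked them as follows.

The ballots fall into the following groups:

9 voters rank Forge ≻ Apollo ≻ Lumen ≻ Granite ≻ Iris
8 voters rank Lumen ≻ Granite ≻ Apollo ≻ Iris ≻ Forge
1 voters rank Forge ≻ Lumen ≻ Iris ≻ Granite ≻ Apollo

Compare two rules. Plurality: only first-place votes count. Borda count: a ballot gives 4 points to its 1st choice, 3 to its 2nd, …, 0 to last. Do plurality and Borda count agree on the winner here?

Plurality first-place counts: Granite 0, Apollo 0, Lumen 8, Forge 10, Iris 0 → Forge.
Borda totals: Granite 34, Apollo 43, Lumen 53, Forge 40, Iris 10 → Lumen.
The two rules disagree: plurality picks Forge, Borda picks Lumen.

No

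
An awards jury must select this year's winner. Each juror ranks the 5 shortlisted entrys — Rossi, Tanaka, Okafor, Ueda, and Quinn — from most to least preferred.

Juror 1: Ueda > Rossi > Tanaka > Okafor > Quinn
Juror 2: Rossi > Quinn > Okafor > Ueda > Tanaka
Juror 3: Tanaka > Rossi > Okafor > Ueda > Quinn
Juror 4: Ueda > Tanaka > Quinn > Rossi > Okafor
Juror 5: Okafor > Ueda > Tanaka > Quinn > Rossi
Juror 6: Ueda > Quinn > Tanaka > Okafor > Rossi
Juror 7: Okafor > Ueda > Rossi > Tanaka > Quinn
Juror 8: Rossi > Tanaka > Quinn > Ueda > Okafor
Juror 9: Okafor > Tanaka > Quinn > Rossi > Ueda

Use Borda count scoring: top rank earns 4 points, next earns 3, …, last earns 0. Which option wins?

Ueda

Borda scores:
  Rossi: 3 + 4 + 3 + 1 + 0 + 0 + 2 + 4 + 1 = 18
  Tanaka: 2 + 0 + 4 + 3 + 2 + 2 + 1 + 3 + 3 = 20
  Okafor: 1 + 2 + 2 + 0 + 4 + 1 + 4 + 0 + 4 = 18
  Ueda: 4 + 1 + 1 + 4 + 3 + 4 + 3 + 1 + 0 = 21
  Quinn: 0 + 3 + 0 + 2 + 1 + 3 + 0 + 2 + 2 = 13
Ueda has the highest total.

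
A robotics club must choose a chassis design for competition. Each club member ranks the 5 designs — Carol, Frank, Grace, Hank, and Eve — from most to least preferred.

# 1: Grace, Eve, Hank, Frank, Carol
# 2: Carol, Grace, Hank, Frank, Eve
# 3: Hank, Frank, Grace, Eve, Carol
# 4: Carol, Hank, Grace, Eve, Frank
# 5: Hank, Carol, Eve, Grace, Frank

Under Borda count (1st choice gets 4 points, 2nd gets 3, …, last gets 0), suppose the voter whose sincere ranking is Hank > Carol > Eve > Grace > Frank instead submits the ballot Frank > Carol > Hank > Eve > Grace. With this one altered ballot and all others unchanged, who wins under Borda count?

Borda totals with the altered ballot: Carol 11, Frank 9, Grace 11, Hank 13, Eve 6.
The winner is unchanged: still Hank.

Hank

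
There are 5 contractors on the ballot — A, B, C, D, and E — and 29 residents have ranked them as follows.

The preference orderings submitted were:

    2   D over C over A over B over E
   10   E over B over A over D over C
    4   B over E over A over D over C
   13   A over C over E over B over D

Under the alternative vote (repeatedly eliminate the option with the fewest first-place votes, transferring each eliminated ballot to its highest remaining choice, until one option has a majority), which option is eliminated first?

C

Round 1: A 13, E 10, B 4, D 2, C 0. C has the fewest and is eliminated.
Round 2: A 13, E 10, B 4, D 2. D has the fewest and is eliminated.
Round 3: A 15, E 10, B 4. A has a majority.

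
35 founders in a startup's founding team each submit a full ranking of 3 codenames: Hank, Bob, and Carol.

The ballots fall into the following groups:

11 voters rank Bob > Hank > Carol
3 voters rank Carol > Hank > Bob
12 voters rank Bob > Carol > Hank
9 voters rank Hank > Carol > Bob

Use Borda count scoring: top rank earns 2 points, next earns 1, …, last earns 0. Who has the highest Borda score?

Bob

Borda scores:
  Hank: 11·1 + 3·1 + 12·0 + 9·2 = 32
  Bob: 11·2 + 3·0 + 12·2 + 9·0 = 46
  Carol: 11·0 + 3·2 + 12·1 + 9·1 = 27
Bob has the highest total.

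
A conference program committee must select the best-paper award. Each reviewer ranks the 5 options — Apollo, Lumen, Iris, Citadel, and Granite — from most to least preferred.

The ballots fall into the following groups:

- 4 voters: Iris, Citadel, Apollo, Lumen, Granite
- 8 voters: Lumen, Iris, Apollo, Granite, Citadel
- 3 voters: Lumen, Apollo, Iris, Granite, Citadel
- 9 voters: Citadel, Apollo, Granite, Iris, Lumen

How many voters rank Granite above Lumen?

9

Ballots ranking Granite above Lumen: 9.
Ballots ranking Lumen above Granite: 4+8+3 = 15.
So 9 of 24 voters prefer Granite to Lumen.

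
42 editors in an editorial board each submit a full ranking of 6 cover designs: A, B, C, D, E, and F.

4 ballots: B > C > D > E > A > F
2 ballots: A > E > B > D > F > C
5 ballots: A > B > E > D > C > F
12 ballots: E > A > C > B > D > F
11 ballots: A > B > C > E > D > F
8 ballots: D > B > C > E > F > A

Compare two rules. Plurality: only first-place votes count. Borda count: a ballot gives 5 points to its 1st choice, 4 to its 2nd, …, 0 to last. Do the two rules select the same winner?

No

Plurality first-place counts: A 18, B 4, C 0, D 8, E 12, F 0 → A.
Borda totals: A 142, B 146, C 114, D 89, E 129, F 10 → B.
The two rules disagree: plurality picks A, Borda picks B.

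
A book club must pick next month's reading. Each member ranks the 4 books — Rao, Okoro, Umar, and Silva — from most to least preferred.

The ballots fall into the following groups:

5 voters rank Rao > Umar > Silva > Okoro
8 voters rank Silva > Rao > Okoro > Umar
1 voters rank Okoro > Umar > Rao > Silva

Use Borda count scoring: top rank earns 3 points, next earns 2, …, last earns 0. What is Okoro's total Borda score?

Borda scores:
  Rao: 5·3 + 8·2 + 1 = 32
  Okoro: 5·0 + 8·1 + 3 = 11
  Umar: 5·2 + 8·0 + 2 = 12
  Silva: 5·1 + 8·3 + 0 = 29

11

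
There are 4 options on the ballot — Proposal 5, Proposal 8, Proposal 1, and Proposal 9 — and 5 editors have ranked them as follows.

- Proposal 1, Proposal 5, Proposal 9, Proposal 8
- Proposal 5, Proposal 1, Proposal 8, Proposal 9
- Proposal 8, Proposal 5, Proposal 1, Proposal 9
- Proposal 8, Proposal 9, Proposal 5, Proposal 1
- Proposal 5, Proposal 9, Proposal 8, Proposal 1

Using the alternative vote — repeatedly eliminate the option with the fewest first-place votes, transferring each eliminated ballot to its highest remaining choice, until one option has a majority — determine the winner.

Round 1: Proposal 5 2, Proposal 8 2, Proposal 1 1, Proposal 9 0. Proposal 9 has the fewest and is eliminated.
Round 2: Proposal 5 2, Proposal 8 2, Proposal 1 1. Proposal 1 has the fewest and is eliminated.
Round 3: Proposal 5 3, Proposal 8 2. Proposal 5 has a majority.

Proposal 5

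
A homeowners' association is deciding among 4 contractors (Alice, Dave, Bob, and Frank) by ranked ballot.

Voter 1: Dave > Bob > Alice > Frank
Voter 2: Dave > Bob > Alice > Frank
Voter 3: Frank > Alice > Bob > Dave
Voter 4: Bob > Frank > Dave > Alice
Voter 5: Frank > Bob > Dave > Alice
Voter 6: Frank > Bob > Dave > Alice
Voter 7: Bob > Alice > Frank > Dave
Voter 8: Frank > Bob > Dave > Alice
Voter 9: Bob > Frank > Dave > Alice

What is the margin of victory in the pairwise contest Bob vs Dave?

Ballots ranking Bob above Dave: 7.
Ballots ranking Dave above Bob: 2.
Bob wins 7–2, a margin of 5.

5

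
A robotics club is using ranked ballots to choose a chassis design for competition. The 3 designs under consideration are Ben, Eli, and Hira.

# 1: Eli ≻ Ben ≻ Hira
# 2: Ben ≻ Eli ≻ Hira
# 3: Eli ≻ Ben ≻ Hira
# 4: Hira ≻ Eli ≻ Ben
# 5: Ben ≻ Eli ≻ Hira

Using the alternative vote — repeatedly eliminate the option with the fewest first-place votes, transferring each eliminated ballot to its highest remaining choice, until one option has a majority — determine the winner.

Round 1: Ben 2, Eli 2, Hira 1. Hira has the fewest and is eliminated.
Round 2: Eli 3, Ben 2. Eli has a majority.

Eli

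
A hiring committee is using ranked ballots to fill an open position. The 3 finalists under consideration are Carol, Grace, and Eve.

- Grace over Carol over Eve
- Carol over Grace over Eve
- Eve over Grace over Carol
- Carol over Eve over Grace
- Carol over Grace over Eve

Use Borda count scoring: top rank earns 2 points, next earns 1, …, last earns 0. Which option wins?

Carol

Borda scores:
  Carol: 1 + 2 + 0 + 2 + 2 = 7
  Grace: 2 + 1 + 1 + 0 + 1 = 5
  Eve: 0 + 0 + 2 + 1 + 0 = 3
Carol has the highest total.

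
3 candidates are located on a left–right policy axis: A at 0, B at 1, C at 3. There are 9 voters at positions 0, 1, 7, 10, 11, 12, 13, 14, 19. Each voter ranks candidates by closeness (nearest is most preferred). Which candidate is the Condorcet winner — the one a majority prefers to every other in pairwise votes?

C

With single-peaked preferences on a line, the Condorcet winner is the candidate closest to the median voter.
The median voter (position 11) is closest to C at 3.
Check: C vs A — voters closer to C: 7 of 9.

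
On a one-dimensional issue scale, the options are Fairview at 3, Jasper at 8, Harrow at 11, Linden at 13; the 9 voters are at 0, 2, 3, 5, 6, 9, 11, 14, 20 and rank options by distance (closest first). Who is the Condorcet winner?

Jasper

With single-peaked preferences on a line, the Condorcet winner is the candidate closest to the median voter.
The median voter (position 6) is closest to Jasper at 8.
Check: Jasper vs Linden — voters closer to Jasper: 6 of 9.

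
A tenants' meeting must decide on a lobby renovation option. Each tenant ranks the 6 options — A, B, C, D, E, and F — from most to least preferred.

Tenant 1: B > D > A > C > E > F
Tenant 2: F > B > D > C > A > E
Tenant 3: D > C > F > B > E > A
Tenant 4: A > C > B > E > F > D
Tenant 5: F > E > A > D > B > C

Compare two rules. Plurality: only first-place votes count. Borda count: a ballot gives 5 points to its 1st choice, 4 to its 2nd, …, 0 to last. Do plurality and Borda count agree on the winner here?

Plurality first-place counts: A 1, B 1, C 0, D 1, E 0, F 2 → F.
Borda totals: A 12, B 15, C 12, D 14, E 8, F 14 → B.
The two rules disagree: plurality picks F, Borda picks B.

No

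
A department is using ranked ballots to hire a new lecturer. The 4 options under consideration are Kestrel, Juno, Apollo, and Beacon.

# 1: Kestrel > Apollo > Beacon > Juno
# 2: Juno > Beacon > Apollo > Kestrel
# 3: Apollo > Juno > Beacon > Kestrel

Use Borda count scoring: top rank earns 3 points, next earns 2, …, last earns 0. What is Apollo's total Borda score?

6

Borda scores:
  Kestrel: 3 + 0 + 0 = 3
  Juno: 0 + 3 + 2 = 5
  Apollo: 2 + 1 + 3 = 6
  Beacon: 1 + 2 + 1 = 4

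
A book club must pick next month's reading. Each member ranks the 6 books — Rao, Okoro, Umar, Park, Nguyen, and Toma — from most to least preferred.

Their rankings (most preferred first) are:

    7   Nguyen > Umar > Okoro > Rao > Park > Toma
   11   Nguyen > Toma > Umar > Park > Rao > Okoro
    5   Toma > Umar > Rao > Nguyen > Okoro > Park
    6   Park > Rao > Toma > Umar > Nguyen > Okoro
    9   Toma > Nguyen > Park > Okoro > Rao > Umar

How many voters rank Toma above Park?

25

Ballots ranking Toma above Park: 11+5+9 = 25.
Ballots ranking Park above Toma: 7+6 = 13.
So 25 of 38 voters prefer Toma to Park.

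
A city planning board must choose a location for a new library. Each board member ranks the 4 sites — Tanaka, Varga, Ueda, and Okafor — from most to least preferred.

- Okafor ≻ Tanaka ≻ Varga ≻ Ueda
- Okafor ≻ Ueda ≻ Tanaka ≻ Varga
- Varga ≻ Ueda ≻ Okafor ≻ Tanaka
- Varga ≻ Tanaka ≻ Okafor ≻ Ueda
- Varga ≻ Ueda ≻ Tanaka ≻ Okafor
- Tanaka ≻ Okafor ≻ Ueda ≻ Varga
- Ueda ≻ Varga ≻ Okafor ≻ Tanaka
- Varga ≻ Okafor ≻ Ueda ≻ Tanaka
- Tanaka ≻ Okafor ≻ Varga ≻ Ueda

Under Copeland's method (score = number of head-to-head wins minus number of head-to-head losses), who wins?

Pairwise results:
  Tanaka vs Varga: Varga wins 5–4.
  Tanaka vs Ueda: Ueda wins 5–4.
  Tanaka vs Okafor: Okafor wins 5–4.
  Varga vs Ueda: Varga wins 6–3.
  Varga vs Okafor: Varga wins 5–4.
  Ueda vs Okafor: Okafor wins 6–3.
Copeland scores (wins − losses):
  Tanaka: 0 − 3 = -3
  Varga: 3 − 0 = 3
  Ueda: 1 − 2 = -1
  Okafor: 2 − 1 = 1
Varga has the best Copeland score.

Varga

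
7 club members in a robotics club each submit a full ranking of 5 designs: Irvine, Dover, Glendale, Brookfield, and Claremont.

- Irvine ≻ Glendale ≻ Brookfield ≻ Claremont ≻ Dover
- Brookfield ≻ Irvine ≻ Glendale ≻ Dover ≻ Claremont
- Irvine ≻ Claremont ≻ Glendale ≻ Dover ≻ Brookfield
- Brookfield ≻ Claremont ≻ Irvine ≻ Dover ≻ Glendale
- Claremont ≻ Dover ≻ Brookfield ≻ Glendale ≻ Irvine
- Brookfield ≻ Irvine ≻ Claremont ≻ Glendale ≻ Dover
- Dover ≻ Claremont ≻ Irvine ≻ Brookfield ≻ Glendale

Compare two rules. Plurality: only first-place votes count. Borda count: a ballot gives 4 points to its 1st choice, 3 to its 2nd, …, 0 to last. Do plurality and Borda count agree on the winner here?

No

Plurality first-place counts: Irvine 2, Dover 1, Glendale 0, Brookfield 3, Claremont 1 → Brookfield.
Borda totals: Irvine 18, Dover 10, Glendale 9, Brookfield 17, Claremont 16 → Irvine.
The two rules disagree: plurality picks Brookfield, Borda picks Irvine.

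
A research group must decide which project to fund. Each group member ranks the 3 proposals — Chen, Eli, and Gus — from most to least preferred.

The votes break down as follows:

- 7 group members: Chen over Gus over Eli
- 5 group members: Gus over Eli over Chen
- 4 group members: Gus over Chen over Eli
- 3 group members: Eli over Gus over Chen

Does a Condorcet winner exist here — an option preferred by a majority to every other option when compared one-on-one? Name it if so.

Gus

Head-to-head results (19 voters total):
Chen vs Eli: Chen wins 11–8.
Chen vs Gus: Gus wins 12–7.
Eli vs Gus: Gus wins 16–3.
Gus beats each rival — Chen (12–7), Eli (16–3) — so Gus is the Condorcet winner.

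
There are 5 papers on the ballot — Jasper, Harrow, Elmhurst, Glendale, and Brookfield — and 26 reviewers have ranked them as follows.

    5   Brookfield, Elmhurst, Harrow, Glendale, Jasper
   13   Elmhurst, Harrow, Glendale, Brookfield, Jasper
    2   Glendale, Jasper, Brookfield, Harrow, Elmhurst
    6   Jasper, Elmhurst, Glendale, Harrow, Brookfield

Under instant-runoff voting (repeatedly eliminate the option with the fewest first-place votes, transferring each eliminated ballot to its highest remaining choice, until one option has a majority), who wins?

Round 1: Elmhurst 13, Jasper 6, Brookfield 5, Glendale 2, Harrow 0. Harrow has the fewest and is eliminated.
Round 2: Elmhurst 13, Jasper 6, Brookfield 5, Glendale 2. Glendale has the fewest and is eliminated.
Round 3: Elmhurst 13, Jasper 8, Brookfield 5. Brookfield has the fewest and is eliminated.
Round 4: Elmhurst 18, Jasper 8. Elmhurst has a majority.

Elmhurst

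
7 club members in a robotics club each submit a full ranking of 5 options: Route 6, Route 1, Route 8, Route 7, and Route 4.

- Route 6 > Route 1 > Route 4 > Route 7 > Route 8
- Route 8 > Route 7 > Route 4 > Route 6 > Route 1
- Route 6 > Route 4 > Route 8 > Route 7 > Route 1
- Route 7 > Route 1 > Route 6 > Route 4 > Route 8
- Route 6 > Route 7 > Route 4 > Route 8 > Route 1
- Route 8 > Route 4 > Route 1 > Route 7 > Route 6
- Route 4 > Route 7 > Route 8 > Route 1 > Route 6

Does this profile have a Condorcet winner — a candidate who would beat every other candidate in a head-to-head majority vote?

No

Head-to-head results (7 voters total):
Route 6 vs Route 1: Route 6 wins 4–3.
Route 6 vs Route 8: Route 6 wins 4–3.
Route 6 vs Route 7: Route 7 wins 4–3.
Route 6 vs Route 4: Route 6 wins 4–3.
Route 1 vs Route 8: Route 8 wins 5–2.
Route 1 vs Route 7: Route 7 wins 5–2.
Route 1 vs Route 4: Route 4 wins 5–2.
Route 8 vs Route 7: Route 7 wins 4–3.
Route 8 vs Route 4: Route 4 wins 5–2.
Route 7 vs Route 4: Route 4 wins 4–3.
No candidate beats all others: Route 6 beats Route 4 beats Route 7 beats Route 6, a majority cycle.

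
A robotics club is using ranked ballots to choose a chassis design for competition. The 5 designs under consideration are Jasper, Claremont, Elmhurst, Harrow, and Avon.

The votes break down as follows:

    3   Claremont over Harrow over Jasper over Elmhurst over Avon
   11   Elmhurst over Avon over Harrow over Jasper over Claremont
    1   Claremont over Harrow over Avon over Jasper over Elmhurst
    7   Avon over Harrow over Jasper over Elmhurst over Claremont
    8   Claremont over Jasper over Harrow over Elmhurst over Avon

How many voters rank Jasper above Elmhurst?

19

Ballots ranking Jasper above Elmhurst: 3+1+7+8 = 19.
Ballots ranking Elmhurst above Jasper: 11.
So 19 of 30 voters prefer Jasper to Elmhurst.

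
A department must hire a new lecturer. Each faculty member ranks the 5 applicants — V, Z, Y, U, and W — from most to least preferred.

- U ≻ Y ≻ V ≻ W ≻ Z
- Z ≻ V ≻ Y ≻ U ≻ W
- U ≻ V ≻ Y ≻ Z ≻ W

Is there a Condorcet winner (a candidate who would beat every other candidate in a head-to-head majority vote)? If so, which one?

U

Head-to-head results (3 voters total):
V vs Z: V wins 2–1.
V vs Y: V wins 2–1.
V vs U: U wins 2–1.
V vs W: V wins 3–0.
Z vs Y: Y wins 2–1.
Z vs U: U wins 2–1.
Z vs W: Z wins 2–1.
Y vs U: U wins 2–1.
Y vs W: Y wins 3–0.
U vs W: U wins 3–0.
U beats each rival — V (2–1), Z (2–1), Y (2–1), W (3–0) — so U is the Condorcet winner.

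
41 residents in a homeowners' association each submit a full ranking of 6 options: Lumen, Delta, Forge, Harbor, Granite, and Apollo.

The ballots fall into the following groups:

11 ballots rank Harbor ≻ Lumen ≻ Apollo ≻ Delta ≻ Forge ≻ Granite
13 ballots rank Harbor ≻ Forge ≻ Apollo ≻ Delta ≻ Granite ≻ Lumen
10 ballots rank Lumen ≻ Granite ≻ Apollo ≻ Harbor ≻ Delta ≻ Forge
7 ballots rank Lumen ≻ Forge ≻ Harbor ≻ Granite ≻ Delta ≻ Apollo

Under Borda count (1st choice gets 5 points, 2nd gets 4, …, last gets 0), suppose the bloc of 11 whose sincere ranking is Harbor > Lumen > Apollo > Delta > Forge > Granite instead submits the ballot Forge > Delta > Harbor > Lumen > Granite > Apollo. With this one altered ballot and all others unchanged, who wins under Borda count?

Borda totals with the altered ballot: Lumen 107, Delta 87, Forge 135, Harbor 139, Granite 78, Apollo 69.
The winner is unchanged: still Harbor.

Harbor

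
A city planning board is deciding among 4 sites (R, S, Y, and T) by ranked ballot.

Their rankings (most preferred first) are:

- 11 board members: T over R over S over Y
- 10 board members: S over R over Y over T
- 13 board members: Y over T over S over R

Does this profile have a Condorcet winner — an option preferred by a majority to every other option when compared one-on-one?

Head-to-head results (34 voters total):
R vs S: S wins 23–11.
R vs Y: R wins 21–13.
R vs T: T wins 24–10.
S vs Y: S wins 21–13.
S vs T: T wins 24–10.
Y vs T: Y wins 23–11.
No candidate beats all others: R beats Y beats T beats R, a majority cycle.

No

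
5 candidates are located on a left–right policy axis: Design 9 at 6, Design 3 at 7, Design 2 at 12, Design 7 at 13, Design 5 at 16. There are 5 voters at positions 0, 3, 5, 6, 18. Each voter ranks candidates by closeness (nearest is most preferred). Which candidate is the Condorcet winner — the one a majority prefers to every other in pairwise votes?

With single-peaked preferences on a line, the Condorcet winner is the candidate closest to the median voter.
The median voter (position 5) is closest to Design 9 at 6.
Check: Design 9 vs Design 5 — voters closer to Design 9: 4 of 5.

Design 9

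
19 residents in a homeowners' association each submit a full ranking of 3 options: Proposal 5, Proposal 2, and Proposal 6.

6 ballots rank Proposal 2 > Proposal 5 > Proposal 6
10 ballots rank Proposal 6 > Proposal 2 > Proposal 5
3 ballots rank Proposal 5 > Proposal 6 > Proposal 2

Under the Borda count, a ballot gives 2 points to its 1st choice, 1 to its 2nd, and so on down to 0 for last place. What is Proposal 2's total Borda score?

Borda scores:
  Proposal 5: 6·1 + 10·0 + 3·2 = 12
  Proposal 2: 6·2 + 10·1 + 3·0 = 22
  Proposal 6: 6·0 + 10·2 + 3·1 = 23

22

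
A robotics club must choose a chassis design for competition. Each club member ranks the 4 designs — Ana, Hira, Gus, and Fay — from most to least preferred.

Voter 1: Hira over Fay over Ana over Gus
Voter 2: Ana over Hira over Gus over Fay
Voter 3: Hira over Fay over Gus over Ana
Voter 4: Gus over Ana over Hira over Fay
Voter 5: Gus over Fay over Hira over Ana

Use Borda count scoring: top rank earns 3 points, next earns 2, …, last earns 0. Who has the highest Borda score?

Hira

Borda scores:
  Ana: 1 + 3 + 0 + 2 + 0 = 6
  Hira: 3 + 2 + 3 + 1 + 1 = 10
  Gus: 0 + 1 + 1 + 3 + 3 = 8
  Fay: 2 + 0 + 2 + 0 + 2 = 6
Hira has the highest total.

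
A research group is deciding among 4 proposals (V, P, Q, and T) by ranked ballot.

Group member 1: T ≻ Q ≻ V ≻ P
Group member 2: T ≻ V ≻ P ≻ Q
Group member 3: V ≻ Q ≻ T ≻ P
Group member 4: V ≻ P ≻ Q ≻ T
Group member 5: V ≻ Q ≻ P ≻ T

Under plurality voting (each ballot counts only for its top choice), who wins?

First-place vote totals:
  V: 3
  P: 0
  Q: 0
  T: 2
V has the most first-place votes.

V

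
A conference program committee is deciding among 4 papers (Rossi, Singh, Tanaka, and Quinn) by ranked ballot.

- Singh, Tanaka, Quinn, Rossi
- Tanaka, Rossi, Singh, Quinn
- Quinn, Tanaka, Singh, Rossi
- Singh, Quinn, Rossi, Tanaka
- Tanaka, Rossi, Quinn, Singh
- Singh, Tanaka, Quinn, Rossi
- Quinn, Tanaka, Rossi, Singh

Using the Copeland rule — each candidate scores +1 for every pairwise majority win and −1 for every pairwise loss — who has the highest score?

Tanaka

Pairwise results:
  Rossi vs Singh: Singh wins 4–3.
  Rossi vs Tanaka: Tanaka wins 6–1.
  Rossi vs Quinn: Quinn wins 5–2.
  Singh vs Tanaka: Tanaka wins 4–3.
  Singh vs Quinn: Singh wins 4–3.
  Tanaka vs Quinn: Tanaka wins 4–3.
Copeland scores (wins − losses):
  Rossi: 0 − 3 = -3
  Singh: 2 − 1 = 1
  Tanaka: 3 − 0 = 3
  Quinn: 1 − 2 = -1
Tanaka has the best Copeland score.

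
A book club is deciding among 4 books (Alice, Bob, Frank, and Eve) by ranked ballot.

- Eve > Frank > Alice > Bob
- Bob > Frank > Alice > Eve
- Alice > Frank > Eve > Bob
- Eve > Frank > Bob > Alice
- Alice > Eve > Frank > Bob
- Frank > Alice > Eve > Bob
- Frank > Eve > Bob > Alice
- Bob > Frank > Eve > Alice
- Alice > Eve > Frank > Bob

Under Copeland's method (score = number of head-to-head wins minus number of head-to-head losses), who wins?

Pairwise results:
  Alice vs Bob: Alice wins 5–4.
  Alice vs Frank: Frank wins 6–3.
  Alice vs Eve: Alice wins 5–4.
  Bob vs Frank: Frank wins 7–2.
  Bob vs Eve: Eve wins 7–2.
  Frank vs Eve: Frank wins 5–4.
Copeland scores (wins − losses):
  Alice: 2 − 1 = 1
  Bob: 0 − 3 = -3
  Frank: 3 − 0 = 3
  Eve: 1 − 2 = -1
Frank has the best Copeland score.

Frank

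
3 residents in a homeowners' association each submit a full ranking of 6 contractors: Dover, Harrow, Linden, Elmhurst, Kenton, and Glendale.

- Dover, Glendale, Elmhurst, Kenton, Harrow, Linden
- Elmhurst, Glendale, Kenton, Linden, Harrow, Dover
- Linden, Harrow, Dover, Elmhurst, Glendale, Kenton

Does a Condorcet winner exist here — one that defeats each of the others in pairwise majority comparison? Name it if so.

There is no Condorcet winner

Head-to-head results (3 voters total):
Dover vs Harrow: Harrow wins 2–1.
Dover vs Linden: Linden wins 2–1.
Dover vs Elmhurst: Dover wins 2–1.
Dover vs Kenton: Dover wins 2–1.
Dover vs Glendale: Dover wins 2–1.
Harrow vs Linden: Linden wins 2–1.
Harrow vs Elmhurst: Elmhurst wins 2–1.
Harrow vs Kenton: Kenton wins 2–1.
Harrow vs Glendale: Glendale wins 2–1.
Linden vs Elmhurst: Elmhurst wins 2–1.
Linden vs Kenton: Kenton wins 2–1.
Linden vs Glendale: Glendale wins 2–1.
Elmhurst vs Kenton: Elmhurst wins 3–0.
Elmhurst vs Glendale: Elmhurst wins 2–1.
Kenton vs Glendale: Glendale wins 3–0.
No candidate beats all others: Dover beats Elmhurst beats Harrow beats Dover, a majority cycle.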